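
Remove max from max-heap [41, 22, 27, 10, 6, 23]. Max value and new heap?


Max = 41
Replace root with last, heapify down
Resulting heap: [27, 22, 23, 10, 6]


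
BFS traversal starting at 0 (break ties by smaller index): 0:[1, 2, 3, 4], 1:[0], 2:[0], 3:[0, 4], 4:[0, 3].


BFS queue: start with [0]
Visit order: [0, 1, 2, 3, 4]


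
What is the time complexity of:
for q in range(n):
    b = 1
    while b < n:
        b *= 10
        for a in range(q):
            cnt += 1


Per nesting level: O(n) * O(log n) * O(n) [triangular over q] = O(n^2 log n)
Complexity: O(n^2 log n)


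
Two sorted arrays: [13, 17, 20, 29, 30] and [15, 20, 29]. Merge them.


Compare heads, take smaller each step.
Merged: [13, 15, 17, 20, 20, 29, 29, 30]


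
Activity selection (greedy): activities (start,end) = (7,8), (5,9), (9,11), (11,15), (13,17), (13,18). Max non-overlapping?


Greedy: pick earliest-ending, then skip overlaps.
Selected (3 activities): [(7, 8), (9, 11), (11, 15)]


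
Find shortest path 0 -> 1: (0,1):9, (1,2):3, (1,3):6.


Dijkstra from 0:
Distances: {0: 0, 1: 9, 2: 12, 3: 15}
Shortest distance to 1 = 9, path = [0, 1]


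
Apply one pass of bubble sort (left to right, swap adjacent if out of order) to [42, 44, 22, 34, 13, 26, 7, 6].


After one pass: [42, 22, 34, 13, 26, 7, 6, 44]


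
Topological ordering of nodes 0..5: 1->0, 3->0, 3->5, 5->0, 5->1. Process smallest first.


Kahn's algorithm, process smallest node first
Order: [2, 3, 4, 5, 1, 0]


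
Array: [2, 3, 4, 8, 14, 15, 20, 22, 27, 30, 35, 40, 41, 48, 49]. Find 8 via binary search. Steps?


Search for 8:
[0,14] mid=7 arr[7]=22
[0,6] mid=3 arr[3]=8
Total: 2 comparisons


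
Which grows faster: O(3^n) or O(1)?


constant grows slower than exponential (base 3)
O(1) is asymptotically smaller; O(3^n) grows faster


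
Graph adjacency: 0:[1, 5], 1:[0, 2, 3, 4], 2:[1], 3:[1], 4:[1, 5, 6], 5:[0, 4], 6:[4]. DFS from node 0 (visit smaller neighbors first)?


DFS stack-based: start with [0]
Visit order: [0, 1, 2, 3, 4, 5, 6]


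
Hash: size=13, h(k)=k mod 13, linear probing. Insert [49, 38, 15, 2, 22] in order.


Insertions: 49->slot 10; 38->slot 12; 15->slot 2; 2->slot 3; 22->slot 9
Table: [None, None, 15, 2, None, None, None, None, None, 22, 49, None, 38]


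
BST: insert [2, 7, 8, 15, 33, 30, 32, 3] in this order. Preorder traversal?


Root = 2; build tree by BST insertion.
Preorder traversal: [2, 7, 3, 8, 15, 33, 30, 32]


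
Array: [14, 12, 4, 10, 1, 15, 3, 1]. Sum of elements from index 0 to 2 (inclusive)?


Prefix sums: [0, 14, 26, 30, 40, 41, 56, 59, 60]
Sum[0..2] = prefix[3] - prefix[0] = 30 - 0 = 30


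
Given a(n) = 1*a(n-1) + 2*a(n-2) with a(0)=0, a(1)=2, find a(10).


Build bottom-up:
...a(8)=170, a(9)=342, a(10)=1*342+2*170=682


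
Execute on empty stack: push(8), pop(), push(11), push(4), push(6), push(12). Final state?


push(8) -> [8]
pop() returns 8 -> []
push(11) -> [11]
push(4) -> [11, 4]
push(6) -> [11, 4, 6]
push(12) -> [11, 4, 6, 12]
Final stack (bottom to top): [11, 4, 6, 12]


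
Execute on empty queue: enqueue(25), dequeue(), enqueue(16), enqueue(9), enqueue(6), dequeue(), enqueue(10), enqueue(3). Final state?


enqueue(25) -> [25]
dequeue() returns 25 -> []
enqueue(16) -> [16]
enqueue(9) -> [16, 9]
enqueue(6) -> [16, 9, 6]
dequeue() returns 16 -> [9, 6]
enqueue(10) -> [9, 6, 10]
enqueue(3) -> [9, 6, 10, 3]
Final queue (front to back): [9, 6, 10, 3]


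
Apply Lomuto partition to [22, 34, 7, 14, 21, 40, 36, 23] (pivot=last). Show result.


Elements <= 23 go left of pivot.
Result: [22, 7, 14, 21, 23, 40, 36, 34], pivot at index 4


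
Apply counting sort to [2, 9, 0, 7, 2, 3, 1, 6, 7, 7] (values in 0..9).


Count array: [1, 1, 2, 1, 0, 0, 1, 3, 0, 1]
Reconstruct: [0, 1, 2, 2, 3, 6, 7, 7, 7, 9]


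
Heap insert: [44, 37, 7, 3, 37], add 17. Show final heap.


Append 17: [44, 37, 7, 3, 37, 17]
Bubble up: swap idx 5(17) with idx 2(7)
Result: [44, 37, 17, 3, 37, 7]


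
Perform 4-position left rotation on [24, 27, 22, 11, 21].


Left rotate by 4: [21, 24, 27, 22, 11]


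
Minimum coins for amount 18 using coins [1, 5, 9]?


dp[0]=0; dp[i]=1+min(dp[i-c] for c in coins)
...dp[13]=5, dp[14]=2, dp[15]=3, dp[16]=4, dp[17]=5, dp[18]=2
Minimum coins for 18 = 2


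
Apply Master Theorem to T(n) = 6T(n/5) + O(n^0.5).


a=6, b=5, c=0.5. log_5(6)=1.113 > c=0.5. Case 1: O(n^log_b(a)) = O(n^1.113)
Complexity: O(n^1.113)


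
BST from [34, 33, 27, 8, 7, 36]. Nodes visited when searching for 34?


BST root = 34
Search for 34: compare at each node
Path: [34]


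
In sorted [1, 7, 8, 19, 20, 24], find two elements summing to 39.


Two pointers: lo=0, hi=5
Found pair: (19, 20) summing to 39


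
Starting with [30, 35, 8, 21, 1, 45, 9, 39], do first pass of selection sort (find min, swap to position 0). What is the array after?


After one pass: [1, 35, 8, 21, 30, 45, 9, 39]


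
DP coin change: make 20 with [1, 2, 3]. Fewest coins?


dp[0]=0; dp[i]=1+min(dp[i-c] for c in coins)
...dp[15]=5, dp[16]=6, dp[17]=6, dp[18]=6, dp[19]=7, dp[20]=7
Minimum coins for 20 = 7


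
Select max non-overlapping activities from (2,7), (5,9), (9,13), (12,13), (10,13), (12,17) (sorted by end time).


Greedy: pick earliest-ending, then skip overlaps.
Selected (2 activities): [(2, 7), (9, 13)]


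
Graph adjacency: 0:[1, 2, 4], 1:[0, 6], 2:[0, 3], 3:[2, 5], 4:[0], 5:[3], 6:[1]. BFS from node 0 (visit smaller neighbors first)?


BFS queue: start with [0]
Visit order: [0, 1, 2, 4, 6, 3, 5]


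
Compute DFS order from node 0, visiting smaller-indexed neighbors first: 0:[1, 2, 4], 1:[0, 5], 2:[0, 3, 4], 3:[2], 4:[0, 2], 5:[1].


DFS stack-based: start with [0]
Visit order: [0, 1, 5, 2, 3, 4]


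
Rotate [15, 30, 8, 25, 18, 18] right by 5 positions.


Right rotate by 5: [30, 8, 25, 18, 18, 15]


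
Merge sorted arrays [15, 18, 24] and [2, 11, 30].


Compare heads, take smaller each step.
Merged: [2, 11, 15, 18, 24, 30]


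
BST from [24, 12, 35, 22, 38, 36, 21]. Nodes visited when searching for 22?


BST root = 24
Search for 22: compare at each node
Path: [24, 12, 22]


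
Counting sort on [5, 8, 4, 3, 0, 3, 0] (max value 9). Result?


Count array: [2, 0, 0, 2, 1, 1, 0, 0, 1, 0]
Reconstruct: [0, 0, 3, 3, 4, 5, 8]


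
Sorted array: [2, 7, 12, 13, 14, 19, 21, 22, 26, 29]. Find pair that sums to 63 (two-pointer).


Two pointers: lo=0, hi=9
No pair sums to 63


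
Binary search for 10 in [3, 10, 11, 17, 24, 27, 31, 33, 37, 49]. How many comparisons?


Search for 10:
[0,9] mid=4 arr[4]=24
[0,3] mid=1 arr[1]=10
Total: 2 comparisons


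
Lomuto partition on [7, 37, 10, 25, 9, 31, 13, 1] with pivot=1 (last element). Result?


Elements <= 1 go left of pivot.
Result: [1, 37, 10, 25, 9, 31, 13, 7], pivot at index 0


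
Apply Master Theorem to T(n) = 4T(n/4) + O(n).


a=4, b=4, c=1. log_4(4)=1 = c=1. Case 2: O(n^c log n) = O(n log n)
Complexity: O(n log n)


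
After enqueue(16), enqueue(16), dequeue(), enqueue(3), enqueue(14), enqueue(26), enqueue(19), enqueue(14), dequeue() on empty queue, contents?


enqueue(16) -> [16]
enqueue(16) -> [16, 16]
dequeue() returns 16 -> [16]
enqueue(3) -> [16, 3]
enqueue(14) -> [16, 3, 14]
enqueue(26) -> [16, 3, 14, 26]
enqueue(19) -> [16, 3, 14, 26, 19]
enqueue(14) -> [16, 3, 14, 26, 19, 14]
dequeue() returns 16 -> [3, 14, 26, 19, 14]
Final queue (front to back): [3, 14, 26, 19, 14]


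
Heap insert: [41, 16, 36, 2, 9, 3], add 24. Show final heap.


Append 24: [41, 16, 36, 2, 9, 3, 24]
Bubble up: no swaps needed
Result: [41, 16, 36, 2, 9, 3, 24]


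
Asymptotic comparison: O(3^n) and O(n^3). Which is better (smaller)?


cubic grows slower than exponential (base 3)
O(n^3) is asymptotically smaller; O(3^n) grows faster


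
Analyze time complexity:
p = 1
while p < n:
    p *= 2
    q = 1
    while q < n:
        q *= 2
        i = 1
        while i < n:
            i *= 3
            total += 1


Per nesting level: O(log n) * O(log n) * O(log n) = O((log n)^3)
Complexity: O((log n)^3)


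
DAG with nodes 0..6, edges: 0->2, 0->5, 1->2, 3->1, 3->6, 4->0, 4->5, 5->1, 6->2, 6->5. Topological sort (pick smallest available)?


Kahn's algorithm, process smallest node first
Order: [3, 4, 0, 6, 5, 1, 2]


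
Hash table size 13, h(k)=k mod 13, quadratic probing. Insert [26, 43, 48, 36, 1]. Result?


Insertions: 26->slot 0; 43->slot 4; 48->slot 9; 36->slot 10; 1->slot 1
Table: [26, 1, None, None, 43, None, None, None, None, 48, 36, None, None]


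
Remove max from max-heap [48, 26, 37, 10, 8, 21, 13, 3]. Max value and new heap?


Max = 48
Replace root with last, heapify down
Resulting heap: [37, 26, 21, 10, 8, 3, 13]


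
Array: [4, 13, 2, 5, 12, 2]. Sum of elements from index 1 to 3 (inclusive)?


Prefix sums: [0, 4, 17, 19, 24, 36, 38]
Sum[1..3] = prefix[4] - prefix[1] = 24 - 4 = 20


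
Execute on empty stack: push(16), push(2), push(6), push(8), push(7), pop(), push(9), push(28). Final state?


push(16) -> [16]
push(2) -> [16, 2]
push(6) -> [16, 2, 6]
push(8) -> [16, 2, 6, 8]
push(7) -> [16, 2, 6, 8, 7]
pop() returns 7 -> [16, 2, 6, 8]
push(9) -> [16, 2, 6, 8, 9]
push(28) -> [16, 2, 6, 8, 9, 28]
Final stack (bottom to top): [16, 2, 6, 8, 9, 28]


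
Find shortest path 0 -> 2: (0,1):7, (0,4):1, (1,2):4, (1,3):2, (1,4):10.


Dijkstra from 0:
Distances: {0: 0, 1: 7, 2: 11, 3: 9, 4: 1}
Shortest distance to 2 = 11, path = [0, 1, 2]


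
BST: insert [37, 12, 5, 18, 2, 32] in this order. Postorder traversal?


Root = 37; build tree by BST insertion.
Postorder traversal: [2, 5, 32, 18, 12, 37]


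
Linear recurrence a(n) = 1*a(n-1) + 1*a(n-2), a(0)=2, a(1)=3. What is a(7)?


Build bottom-up:
...a(5)=21, a(6)=34, a(7)=1*34+1*21=55


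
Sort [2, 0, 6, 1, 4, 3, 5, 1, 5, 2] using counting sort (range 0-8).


Count array: [1, 2, 2, 1, 1, 2, 1, 0, 0]
Reconstruct: [0, 1, 1, 2, 2, 3, 4, 5, 5, 6]


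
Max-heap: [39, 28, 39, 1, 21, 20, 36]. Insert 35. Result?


Append 35: [39, 28, 39, 1, 21, 20, 36, 35]
Bubble up: swap idx 7(35) with idx 3(1); swap idx 3(35) with idx 1(28)
Result: [39, 35, 39, 28, 21, 20, 36, 1]


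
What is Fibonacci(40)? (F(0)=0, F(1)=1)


F(n)=F(n-1)+F(n-2)
...F(38)=39088169, F(39)=63245986, F(40)=102334155


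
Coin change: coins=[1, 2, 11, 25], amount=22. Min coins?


dp[0]=0; dp[i]=1+min(dp[i-c] for c in coins)
...dp[17]=4, dp[18]=5, dp[19]=5, dp[20]=6, dp[21]=6, dp[22]=2
Minimum coins for 22 = 2


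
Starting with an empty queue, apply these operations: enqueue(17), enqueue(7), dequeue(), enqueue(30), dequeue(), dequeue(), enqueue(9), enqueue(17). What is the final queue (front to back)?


enqueue(17) -> [17]
enqueue(7) -> [17, 7]
dequeue() returns 17 -> [7]
enqueue(30) -> [7, 30]
dequeue() returns 7 -> [30]
dequeue() returns 30 -> []
enqueue(9) -> [9]
enqueue(17) -> [9, 17]
Final queue (front to back): [9, 17]


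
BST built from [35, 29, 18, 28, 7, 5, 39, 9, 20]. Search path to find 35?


BST root = 35
Search for 35: compare at each node
Path: [35]


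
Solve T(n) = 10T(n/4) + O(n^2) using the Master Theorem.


a=10, b=4, c=2. log_4(10)=1.661 < c=2. Case 3: O(n^c) = O(n^2)
Complexity: O(n^2)


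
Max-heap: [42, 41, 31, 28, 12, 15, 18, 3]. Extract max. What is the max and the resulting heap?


Max = 42
Replace root with last, heapify down
Resulting heap: [41, 28, 31, 3, 12, 15, 18]


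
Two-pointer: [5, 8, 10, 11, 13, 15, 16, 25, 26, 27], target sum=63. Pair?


Two pointers: lo=0, hi=9
No pair sums to 63


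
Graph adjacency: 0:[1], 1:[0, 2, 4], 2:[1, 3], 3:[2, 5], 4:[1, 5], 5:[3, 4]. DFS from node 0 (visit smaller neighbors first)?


DFS stack-based: start with [0]
Visit order: [0, 1, 2, 3, 5, 4]


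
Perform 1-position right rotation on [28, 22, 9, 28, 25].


Right rotate by 1: [25, 28, 22, 9, 28]


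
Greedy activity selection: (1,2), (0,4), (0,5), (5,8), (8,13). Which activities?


Greedy: pick earliest-ending, then skip overlaps.
Selected (3 activities): [(1, 2), (5, 8), (8, 13)]


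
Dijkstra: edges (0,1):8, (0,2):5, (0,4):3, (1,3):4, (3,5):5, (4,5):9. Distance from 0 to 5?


Dijkstra from 0:
Distances: {0: 0, 1: 8, 2: 5, 3: 12, 4: 3, 5: 12}
Shortest distance to 5 = 12, path = [0, 4, 5]


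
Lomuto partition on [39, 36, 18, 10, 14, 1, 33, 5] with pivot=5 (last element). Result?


Elements <= 5 go left of pivot.
Result: [1, 5, 18, 10, 14, 39, 33, 36], pivot at index 1


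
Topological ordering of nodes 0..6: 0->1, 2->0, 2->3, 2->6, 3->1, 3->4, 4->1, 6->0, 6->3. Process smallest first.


Kahn's algorithm, process smallest node first
Order: [2, 5, 6, 0, 3, 4, 1]


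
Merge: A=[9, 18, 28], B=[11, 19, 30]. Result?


Compare heads, take smaller each step.
Merged: [9, 11, 18, 19, 28, 30]


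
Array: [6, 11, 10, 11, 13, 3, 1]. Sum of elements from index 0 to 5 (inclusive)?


Prefix sums: [0, 6, 17, 27, 38, 51, 54, 55]
Sum[0..5] = prefix[6] - prefix[0] = 54 - 0 = 54


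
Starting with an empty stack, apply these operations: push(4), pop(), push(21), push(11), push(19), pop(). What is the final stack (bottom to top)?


push(4) -> [4]
pop() returns 4 -> []
push(21) -> [21]
push(11) -> [21, 11]
push(19) -> [21, 11, 19]
pop() returns 19 -> [21, 11]
Final stack (bottom to top): [21, 11]


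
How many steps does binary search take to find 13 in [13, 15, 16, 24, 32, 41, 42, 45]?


Search for 13:
[0,7] mid=3 arr[3]=24
[0,2] mid=1 arr[1]=15
[0,0] mid=0 arr[0]=13
Total: 3 comparisons


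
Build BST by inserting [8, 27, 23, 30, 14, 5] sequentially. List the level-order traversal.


Root = 8; build tree by BST insertion.
Level-Order traversal: [8, 5, 27, 23, 30, 14]


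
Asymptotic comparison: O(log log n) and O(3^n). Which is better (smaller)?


double-logarithmic grows slower than exponential (base 3)
O(log log n) is asymptotically smaller; O(3^n) grows faster


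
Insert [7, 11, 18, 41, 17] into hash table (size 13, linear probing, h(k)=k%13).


Insertions: 7->slot 7; 11->slot 11; 18->slot 5; 41->slot 2; 17->slot 4
Table: [None, None, 41, None, 17, 18, None, 7, None, None, None, 11, None]


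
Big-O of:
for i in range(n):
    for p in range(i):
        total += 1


Per nesting level: O(n) * O(n) [triangular over i] = O(n^2)
Complexity: O(n^2)


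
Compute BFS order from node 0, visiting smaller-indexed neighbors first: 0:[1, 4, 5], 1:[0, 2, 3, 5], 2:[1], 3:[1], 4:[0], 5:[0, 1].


BFS queue: start with [0]
Visit order: [0, 1, 4, 5, 2, 3]


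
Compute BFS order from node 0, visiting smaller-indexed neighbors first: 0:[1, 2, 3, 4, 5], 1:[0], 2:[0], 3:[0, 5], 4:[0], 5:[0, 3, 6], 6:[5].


BFS queue: start with [0]
Visit order: [0, 1, 2, 3, 4, 5, 6]


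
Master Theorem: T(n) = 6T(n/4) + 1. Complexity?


a=6, b=4, c=0. log_4(6)=1.292 > c=0. Case 1: O(n^log_b(a)) = O(n^1.292)
Complexity: O(n^1.292)


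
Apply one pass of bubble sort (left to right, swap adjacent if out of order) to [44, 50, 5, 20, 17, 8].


After one pass: [44, 5, 20, 17, 8, 50]


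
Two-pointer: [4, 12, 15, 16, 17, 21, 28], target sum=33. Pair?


Two pointers: lo=0, hi=6
Found pair: (12, 21) summing to 33


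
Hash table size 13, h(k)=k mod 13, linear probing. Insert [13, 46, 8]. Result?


Insertions: 13->slot 0; 46->slot 7; 8->slot 8
Table: [13, None, None, None, None, None, None, 46, 8, None, None, None, None]


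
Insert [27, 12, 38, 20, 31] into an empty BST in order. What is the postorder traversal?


Root = 27; build tree by BST insertion.
Postorder traversal: [20, 12, 31, 38, 27]


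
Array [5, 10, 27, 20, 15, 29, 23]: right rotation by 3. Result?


Right rotate by 3: [15, 29, 23, 5, 10, 27, 20]


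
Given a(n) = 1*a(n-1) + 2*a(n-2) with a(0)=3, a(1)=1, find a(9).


Build bottom-up:
...a(7)=169, a(8)=343, a(9)=1*343+2*169=681


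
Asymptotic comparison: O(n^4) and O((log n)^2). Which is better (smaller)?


polylogarithmic grows slower than quartic
O((log n)^2) is asymptotically smaller; O(n^4) grows faster


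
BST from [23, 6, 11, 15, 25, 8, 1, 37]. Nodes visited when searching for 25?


BST root = 23
Search for 25: compare at each node
Path: [23, 25]


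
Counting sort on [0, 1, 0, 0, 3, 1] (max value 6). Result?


Count array: [3, 2, 0, 1, 0, 0, 0]
Reconstruct: [0, 0, 0, 1, 1, 3]


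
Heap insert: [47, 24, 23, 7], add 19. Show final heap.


Append 19: [47, 24, 23, 7, 19]
Bubble up: no swaps needed
Result: [47, 24, 23, 7, 19]


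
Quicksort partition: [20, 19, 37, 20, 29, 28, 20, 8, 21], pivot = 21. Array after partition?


Elements <= 21 go left of pivot.
Result: [20, 19, 20, 20, 8, 21, 37, 29, 28], pivot at index 5


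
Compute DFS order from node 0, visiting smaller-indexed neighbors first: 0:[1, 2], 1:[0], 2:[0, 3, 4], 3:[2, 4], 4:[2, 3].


DFS stack-based: start with [0]
Visit order: [0, 1, 2, 3, 4]


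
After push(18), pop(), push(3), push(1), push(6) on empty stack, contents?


push(18) -> [18]
pop() returns 18 -> []
push(3) -> [3]
push(1) -> [3, 1]
push(6) -> [3, 1, 6]
Final stack (bottom to top): [3, 1, 6]


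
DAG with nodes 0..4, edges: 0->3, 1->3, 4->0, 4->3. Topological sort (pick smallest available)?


Kahn's algorithm, process smallest node first
Order: [1, 2, 4, 0, 3]


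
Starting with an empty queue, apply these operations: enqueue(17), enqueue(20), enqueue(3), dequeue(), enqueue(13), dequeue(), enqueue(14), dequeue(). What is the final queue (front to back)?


enqueue(17) -> [17]
enqueue(20) -> [17, 20]
enqueue(3) -> [17, 20, 3]
dequeue() returns 17 -> [20, 3]
enqueue(13) -> [20, 3, 13]
dequeue() returns 20 -> [3, 13]
enqueue(14) -> [3, 13, 14]
dequeue() returns 3 -> [13, 14]
Final queue (front to back): [13, 14]


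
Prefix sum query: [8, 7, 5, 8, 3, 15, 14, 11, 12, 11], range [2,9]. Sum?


Prefix sums: [0, 8, 15, 20, 28, 31, 46, 60, 71, 83, 94]
Sum[2..9] = prefix[10] - prefix[2] = 94 - 15 = 79


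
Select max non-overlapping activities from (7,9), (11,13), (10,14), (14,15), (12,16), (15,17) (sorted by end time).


Greedy: pick earliest-ending, then skip overlaps.
Selected (4 activities): [(7, 9), (11, 13), (14, 15), (15, 17)]


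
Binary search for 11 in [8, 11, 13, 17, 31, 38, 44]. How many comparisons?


Search for 11:
[0,6] mid=3 arr[3]=17
[0,2] mid=1 arr[1]=11
Total: 2 comparisons


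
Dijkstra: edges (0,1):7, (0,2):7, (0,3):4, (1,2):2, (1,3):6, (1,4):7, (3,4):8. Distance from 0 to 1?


Dijkstra from 0:
Distances: {0: 0, 1: 7, 2: 7, 3: 4, 4: 12}
Shortest distance to 1 = 7, path = [0, 1]


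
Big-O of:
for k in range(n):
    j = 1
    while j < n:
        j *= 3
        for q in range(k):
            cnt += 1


Per nesting level: O(n) * O(log n) * O(n) [triangular over k] = O(n^2 log n)
Complexity: O(n^2 log n)


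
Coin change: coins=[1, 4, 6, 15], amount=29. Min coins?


dp[0]=0; dp[i]=1+min(dp[i-c] for c in coins)
...dp[24]=4, dp[25]=3, dp[26]=4, dp[27]=3, dp[28]=4, dp[29]=4
Minimum coins for 29 = 4


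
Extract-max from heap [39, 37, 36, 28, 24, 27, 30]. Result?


Max = 39
Replace root with last, heapify down
Resulting heap: [37, 30, 36, 28, 24, 27]


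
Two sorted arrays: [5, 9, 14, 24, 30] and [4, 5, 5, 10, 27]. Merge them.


Compare heads, take smaller each step.
Merged: [4, 5, 5, 5, 9, 10, 14, 24, 27, 30]


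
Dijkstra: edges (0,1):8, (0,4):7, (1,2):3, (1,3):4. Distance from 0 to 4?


Dijkstra from 0:
Distances: {0: 0, 1: 8, 2: 11, 3: 12, 4: 7}
Shortest distance to 4 = 7, path = [0, 4]


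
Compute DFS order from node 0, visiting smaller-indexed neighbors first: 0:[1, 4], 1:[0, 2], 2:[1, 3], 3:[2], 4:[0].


DFS stack-based: start with [0]
Visit order: [0, 1, 2, 3, 4]


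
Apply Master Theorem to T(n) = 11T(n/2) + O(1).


a=11, b=2, c=0. log_2(11)=3.459 > c=0. Case 1: O(n^log_b(a)) = O(n^3.459)
Complexity: O(n^3.459)


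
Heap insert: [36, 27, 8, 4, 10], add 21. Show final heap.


Append 21: [36, 27, 8, 4, 10, 21]
Bubble up: swap idx 5(21) with idx 2(8)
Result: [36, 27, 21, 4, 10, 8]


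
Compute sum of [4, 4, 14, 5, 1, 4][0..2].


Prefix sums: [0, 4, 8, 22, 27, 28, 32]
Sum[0..2] = prefix[3] - prefix[0] = 22 - 0 = 22


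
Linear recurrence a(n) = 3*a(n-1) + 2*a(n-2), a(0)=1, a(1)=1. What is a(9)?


Build bottom-up:
...a(7)=2753, a(8)=9805, a(9)=3*9805+2*2753=34921


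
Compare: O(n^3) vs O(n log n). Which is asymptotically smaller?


linearithmic grows slower than cubic
O(n log n) is asymptotically smaller; O(n^3) grows faster


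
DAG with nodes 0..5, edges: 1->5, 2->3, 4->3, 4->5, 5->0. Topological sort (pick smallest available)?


Kahn's algorithm, process smallest node first
Order: [1, 2, 4, 3, 5, 0]


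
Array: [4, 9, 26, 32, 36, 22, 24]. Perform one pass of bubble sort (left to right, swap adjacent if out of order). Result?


After one pass: [4, 9, 26, 32, 22, 24, 36]


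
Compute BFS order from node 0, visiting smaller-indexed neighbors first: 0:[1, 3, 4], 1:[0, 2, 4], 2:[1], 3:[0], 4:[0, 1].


BFS queue: start with [0]
Visit order: [0, 1, 3, 4, 2]


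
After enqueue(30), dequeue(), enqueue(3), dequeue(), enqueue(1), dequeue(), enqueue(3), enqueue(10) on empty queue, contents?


enqueue(30) -> [30]
dequeue() returns 30 -> []
enqueue(3) -> [3]
dequeue() returns 3 -> []
enqueue(1) -> [1]
dequeue() returns 1 -> []
enqueue(3) -> [3]
enqueue(10) -> [3, 10]
Final queue (front to back): [3, 10]


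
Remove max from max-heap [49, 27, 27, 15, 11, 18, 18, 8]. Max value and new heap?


Max = 49
Replace root with last, heapify down
Resulting heap: [27, 15, 27, 8, 11, 18, 18]


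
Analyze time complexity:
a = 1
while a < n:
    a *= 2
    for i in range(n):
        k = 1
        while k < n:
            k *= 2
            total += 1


Per nesting level: O(log n) * O(n) * O(log n) = O(n (log n)^2)
Complexity: O(n (log n)^2)


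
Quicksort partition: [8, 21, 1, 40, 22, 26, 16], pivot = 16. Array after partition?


Elements <= 16 go left of pivot.
Result: [8, 1, 16, 40, 22, 26, 21], pivot at index 2


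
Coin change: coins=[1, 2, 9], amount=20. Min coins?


dp[0]=0; dp[i]=1+min(dp[i-c] for c in coins)
...dp[15]=4, dp[16]=5, dp[17]=5, dp[18]=2, dp[19]=3, dp[20]=3
Minimum coins for 20 = 3


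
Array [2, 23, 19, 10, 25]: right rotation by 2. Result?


Right rotate by 2: [10, 25, 2, 23, 19]


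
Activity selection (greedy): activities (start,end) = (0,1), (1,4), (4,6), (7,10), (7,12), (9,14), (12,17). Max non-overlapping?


Greedy: pick earliest-ending, then skip overlaps.
Selected (5 activities): [(0, 1), (1, 4), (4, 6), (7, 10), (12, 17)]


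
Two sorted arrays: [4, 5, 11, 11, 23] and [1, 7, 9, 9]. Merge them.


Compare heads, take smaller each step.
Merged: [1, 4, 5, 7, 9, 9, 11, 11, 23]


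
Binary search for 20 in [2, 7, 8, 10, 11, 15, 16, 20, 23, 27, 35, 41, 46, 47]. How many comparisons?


Search for 20:
[0,13] mid=6 arr[6]=16
[7,13] mid=10 arr[10]=35
[7,9] mid=8 arr[8]=23
[7,7] mid=7 arr[7]=20
Total: 4 comparisons


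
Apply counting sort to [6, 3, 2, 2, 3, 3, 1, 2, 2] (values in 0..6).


Count array: [0, 1, 4, 3, 0, 0, 1]
Reconstruct: [1, 2, 2, 2, 2, 3, 3, 3, 6]


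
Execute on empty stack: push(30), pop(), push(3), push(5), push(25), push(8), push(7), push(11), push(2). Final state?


push(30) -> [30]
pop() returns 30 -> []
push(3) -> [3]
push(5) -> [3, 5]
push(25) -> [3, 5, 25]
push(8) -> [3, 5, 25, 8]
push(7) -> [3, 5, 25, 8, 7]
push(11) -> [3, 5, 25, 8, 7, 11]
push(2) -> [3, 5, 25, 8, 7, 11, 2]
Final stack (bottom to top): [3, 5, 25, 8, 7, 11, 2]


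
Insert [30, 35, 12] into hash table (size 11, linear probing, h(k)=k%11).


Insertions: 30->slot 8; 35->slot 2; 12->slot 1
Table: [None, 12, 35, None, None, None, None, None, 30, None, None]


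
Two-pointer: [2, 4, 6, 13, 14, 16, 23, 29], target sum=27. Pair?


Two pointers: lo=0, hi=7
Found pair: (4, 23) summing to 27


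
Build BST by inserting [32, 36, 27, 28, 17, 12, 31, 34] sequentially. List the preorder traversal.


Root = 32; build tree by BST insertion.
Preorder traversal: [32, 27, 17, 12, 28, 31, 36, 34]


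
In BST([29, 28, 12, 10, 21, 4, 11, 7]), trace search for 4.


BST root = 29
Search for 4: compare at each node
Path: [29, 28, 12, 10, 4]


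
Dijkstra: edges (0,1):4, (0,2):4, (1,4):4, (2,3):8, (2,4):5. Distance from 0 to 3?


Dijkstra from 0:
Distances: {0: 0, 1: 4, 2: 4, 3: 12, 4: 8}
Shortest distance to 3 = 12, path = [0, 2, 3]


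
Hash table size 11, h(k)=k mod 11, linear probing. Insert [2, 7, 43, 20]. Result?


Insertions: 2->slot 2; 7->slot 7; 43->slot 10; 20->slot 9
Table: [None, None, 2, None, None, None, None, 7, None, 20, 43]


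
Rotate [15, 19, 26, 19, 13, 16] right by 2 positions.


Right rotate by 2: [13, 16, 15, 19, 26, 19]


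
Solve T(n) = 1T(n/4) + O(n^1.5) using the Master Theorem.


a=1, b=4, c=1.5. log_4(1)=0 < c=1.5. Case 3: O(n^c) = O(n^1.500)
Complexity: O(n^1.500)


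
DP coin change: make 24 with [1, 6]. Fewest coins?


dp[0]=0; dp[i]=1+min(dp[i-c] for c in coins)
...dp[19]=4, dp[20]=5, dp[21]=6, dp[22]=7, dp[23]=8, dp[24]=4
Minimum coins for 24 = 4


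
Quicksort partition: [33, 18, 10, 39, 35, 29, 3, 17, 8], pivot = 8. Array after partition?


Elements <= 8 go left of pivot.
Result: [3, 8, 10, 39, 35, 29, 33, 17, 18], pivot at index 1


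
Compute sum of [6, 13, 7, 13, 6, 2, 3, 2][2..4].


Prefix sums: [0, 6, 19, 26, 39, 45, 47, 50, 52]
Sum[2..4] = prefix[5] - prefix[2] = 45 - 19 = 26


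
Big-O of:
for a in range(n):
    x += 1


Per nesting level: O(n) = O(n)
Complexity: O(n)


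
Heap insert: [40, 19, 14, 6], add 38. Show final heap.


Append 38: [40, 19, 14, 6, 38]
Bubble up: swap idx 4(38) with idx 1(19)
Result: [40, 38, 14, 6, 19]


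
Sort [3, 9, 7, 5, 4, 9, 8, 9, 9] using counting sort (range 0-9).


Count array: [0, 0, 0, 1, 1, 1, 0, 1, 1, 4]
Reconstruct: [3, 4, 5, 7, 8, 9, 9, 9, 9]


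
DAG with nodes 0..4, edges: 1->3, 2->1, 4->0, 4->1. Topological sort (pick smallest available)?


Kahn's algorithm, process smallest node first
Order: [2, 4, 0, 1, 3]


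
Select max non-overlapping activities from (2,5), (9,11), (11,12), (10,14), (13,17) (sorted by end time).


Greedy: pick earliest-ending, then skip overlaps.
Selected (4 activities): [(2, 5), (9, 11), (11, 12), (13, 17)]


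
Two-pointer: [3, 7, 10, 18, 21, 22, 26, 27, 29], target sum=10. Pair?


Two pointers: lo=0, hi=8
Found pair: (3, 7) summing to 10


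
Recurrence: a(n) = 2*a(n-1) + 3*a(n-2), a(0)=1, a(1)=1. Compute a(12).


Build bottom-up:
...a(10)=29525, a(11)=88573, a(12)=2*88573+3*29525=265721


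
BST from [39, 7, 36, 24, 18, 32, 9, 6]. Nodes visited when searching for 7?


BST root = 39
Search for 7: compare at each node
Path: [39, 7]


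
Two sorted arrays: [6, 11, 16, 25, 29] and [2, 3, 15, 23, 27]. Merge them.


Compare heads, take smaller each step.
Merged: [2, 3, 6, 11, 15, 16, 23, 25, 27, 29]


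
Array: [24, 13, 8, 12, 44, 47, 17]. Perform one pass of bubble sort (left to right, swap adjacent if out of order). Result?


After one pass: [13, 8, 12, 24, 44, 17, 47]


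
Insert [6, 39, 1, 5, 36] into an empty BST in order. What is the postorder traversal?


Root = 6; build tree by BST insertion.
Postorder traversal: [5, 1, 36, 39, 6]


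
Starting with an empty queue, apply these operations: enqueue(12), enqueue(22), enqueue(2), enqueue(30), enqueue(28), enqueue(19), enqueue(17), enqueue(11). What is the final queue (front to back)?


enqueue(12) -> [12]
enqueue(22) -> [12, 22]
enqueue(2) -> [12, 22, 2]
enqueue(30) -> [12, 22, 2, 30]
enqueue(28) -> [12, 22, 2, 30, 28]
enqueue(19) -> [12, 22, 2, 30, 28, 19]
enqueue(17) -> [12, 22, 2, 30, 28, 19, 17]
enqueue(11) -> [12, 22, 2, 30, 28, 19, 17, 11]
Final queue (front to back): [12, 22, 2, 30, 28, 19, 17, 11]


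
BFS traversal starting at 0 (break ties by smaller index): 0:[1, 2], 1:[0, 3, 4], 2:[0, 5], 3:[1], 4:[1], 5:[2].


BFS queue: start with [0]
Visit order: [0, 1, 2, 3, 4, 5]


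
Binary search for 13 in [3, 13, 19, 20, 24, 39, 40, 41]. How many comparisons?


Search for 13:
[0,7] mid=3 arr[3]=20
[0,2] mid=1 arr[1]=13
Total: 2 comparisons


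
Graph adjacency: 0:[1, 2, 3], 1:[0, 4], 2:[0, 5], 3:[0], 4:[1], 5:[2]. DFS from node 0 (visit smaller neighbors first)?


DFS stack-based: start with [0]
Visit order: [0, 1, 4, 2, 5, 3]


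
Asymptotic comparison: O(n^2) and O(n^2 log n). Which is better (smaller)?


quadratic grows slower than n^2 log n
O(n^2) is asymptotically smaller; O(n^2 log n) grows faster


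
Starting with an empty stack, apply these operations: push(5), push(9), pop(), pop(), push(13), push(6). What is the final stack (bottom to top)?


push(5) -> [5]
push(9) -> [5, 9]
pop() returns 9 -> [5]
pop() returns 5 -> []
push(13) -> [13]
push(6) -> [13, 6]
Final stack (bottom to top): [13, 6]


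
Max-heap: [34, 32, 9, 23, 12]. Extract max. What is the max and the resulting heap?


Max = 34
Replace root with last, heapify down
Resulting heap: [32, 23, 9, 12]


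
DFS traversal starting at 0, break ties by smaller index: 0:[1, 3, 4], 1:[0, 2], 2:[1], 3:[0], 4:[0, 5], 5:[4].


DFS stack-based: start with [0]
Visit order: [0, 1, 2, 3, 4, 5]


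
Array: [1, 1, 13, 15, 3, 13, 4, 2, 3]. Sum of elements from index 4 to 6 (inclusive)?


Prefix sums: [0, 1, 2, 15, 30, 33, 46, 50, 52, 55]
Sum[4..6] = prefix[7] - prefix[4] = 50 - 30 = 20


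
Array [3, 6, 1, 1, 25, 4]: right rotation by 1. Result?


Right rotate by 1: [4, 3, 6, 1, 1, 25]


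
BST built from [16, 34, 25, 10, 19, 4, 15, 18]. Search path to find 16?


BST root = 16
Search for 16: compare at each node
Path: [16]


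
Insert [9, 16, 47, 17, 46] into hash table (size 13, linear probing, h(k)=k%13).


Insertions: 9->slot 9; 16->slot 3; 47->slot 8; 17->slot 4; 46->slot 7
Table: [None, None, None, 16, 17, None, None, 46, 47, 9, None, None, None]


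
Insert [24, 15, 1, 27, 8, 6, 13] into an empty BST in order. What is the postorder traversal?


Root = 24; build tree by BST insertion.
Postorder traversal: [6, 13, 8, 1, 15, 27, 24]


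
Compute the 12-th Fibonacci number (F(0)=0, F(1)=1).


F(n)=F(n-1)+F(n-2)
...F(10)=55, F(11)=89, F(12)=144


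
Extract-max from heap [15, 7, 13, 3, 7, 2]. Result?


Max = 15
Replace root with last, heapify down
Resulting heap: [13, 7, 2, 3, 7]


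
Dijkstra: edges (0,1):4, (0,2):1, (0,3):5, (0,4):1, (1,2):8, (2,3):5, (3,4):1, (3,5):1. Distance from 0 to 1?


Dijkstra from 0:
Distances: {0: 0, 1: 4, 2: 1, 3: 2, 4: 1, 5: 3}
Shortest distance to 1 = 4, path = [0, 1]


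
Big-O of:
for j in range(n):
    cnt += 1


Per nesting level: O(n) = O(n)
Complexity: O(n)


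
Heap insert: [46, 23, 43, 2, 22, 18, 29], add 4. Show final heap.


Append 4: [46, 23, 43, 2, 22, 18, 29, 4]
Bubble up: swap idx 7(4) with idx 3(2)
Result: [46, 23, 43, 4, 22, 18, 29, 2]


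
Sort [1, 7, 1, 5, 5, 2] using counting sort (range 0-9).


Count array: [0, 2, 1, 0, 0, 2, 0, 1, 0, 0]
Reconstruct: [1, 1, 2, 5, 5, 7]


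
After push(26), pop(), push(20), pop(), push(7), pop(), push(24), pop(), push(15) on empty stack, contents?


push(26) -> [26]
pop() returns 26 -> []
push(20) -> [20]
pop() returns 20 -> []
push(7) -> [7]
pop() returns 7 -> []
push(24) -> [24]
pop() returns 24 -> []
push(15) -> [15]
Final stack (bottom to top): [15]


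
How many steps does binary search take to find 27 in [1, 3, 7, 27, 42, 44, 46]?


Search for 27:
[0,6] mid=3 arr[3]=27
Total: 1 comparisons


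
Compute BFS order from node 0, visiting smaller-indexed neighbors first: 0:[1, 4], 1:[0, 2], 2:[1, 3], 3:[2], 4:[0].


BFS queue: start with [0]
Visit order: [0, 1, 4, 2, 3]


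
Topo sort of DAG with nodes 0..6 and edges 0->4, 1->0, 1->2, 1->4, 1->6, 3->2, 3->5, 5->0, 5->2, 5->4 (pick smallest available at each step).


Kahn's algorithm, process smallest node first
Order: [1, 3, 5, 0, 2, 4, 6]


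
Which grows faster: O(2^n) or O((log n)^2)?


polylogarithmic grows slower than exponential
O((log n)^2) is asymptotically smaller; O(2^n) grows faster


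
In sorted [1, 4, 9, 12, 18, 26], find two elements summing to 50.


Two pointers: lo=0, hi=5
No pair sums to 50


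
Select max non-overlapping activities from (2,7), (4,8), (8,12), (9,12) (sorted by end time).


Greedy: pick earliest-ending, then skip overlaps.
Selected (2 activities): [(2, 7), (8, 12)]


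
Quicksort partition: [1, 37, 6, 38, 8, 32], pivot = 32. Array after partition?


Elements <= 32 go left of pivot.
Result: [1, 6, 8, 32, 37, 38], pivot at index 3


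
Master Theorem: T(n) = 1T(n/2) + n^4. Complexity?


a=1, b=2, c=4. log_2(1)=0 < c=4. Case 3: O(n^c) = O(n^4)
Complexity: O(n^4)


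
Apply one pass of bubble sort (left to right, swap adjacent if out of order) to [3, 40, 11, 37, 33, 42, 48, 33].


After one pass: [3, 11, 37, 33, 40, 42, 33, 48]


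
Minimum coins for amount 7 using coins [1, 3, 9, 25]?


dp[0]=0; dp[i]=1+min(dp[i-c] for c in coins)
...dp[2]=2, dp[3]=1, dp[4]=2, dp[5]=3, dp[6]=2, dp[7]=3
Minimum coins for 7 = 3


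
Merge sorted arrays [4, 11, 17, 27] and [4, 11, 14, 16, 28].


Compare heads, take smaller each step.
Merged: [4, 4, 11, 11, 14, 16, 17, 27, 28]


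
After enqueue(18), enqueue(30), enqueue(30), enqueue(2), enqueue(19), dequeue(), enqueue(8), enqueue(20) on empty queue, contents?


enqueue(18) -> [18]
enqueue(30) -> [18, 30]
enqueue(30) -> [18, 30, 30]
enqueue(2) -> [18, 30, 30, 2]
enqueue(19) -> [18, 30, 30, 2, 19]
dequeue() returns 18 -> [30, 30, 2, 19]
enqueue(8) -> [30, 30, 2, 19, 8]
enqueue(20) -> [30, 30, 2, 19, 8, 20]
Final queue (front to back): [30, 30, 2, 19, 8, 20]


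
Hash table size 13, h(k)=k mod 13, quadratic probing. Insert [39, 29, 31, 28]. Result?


Insertions: 39->slot 0; 29->slot 3; 31->slot 5; 28->slot 2
Table: [39, None, 28, 29, None, 31, None, None, None, None, None, None, None]


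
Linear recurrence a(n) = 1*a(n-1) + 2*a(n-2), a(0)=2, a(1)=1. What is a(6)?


Build bottom-up:
...a(4)=17, a(5)=31, a(6)=1*31+2*17=65


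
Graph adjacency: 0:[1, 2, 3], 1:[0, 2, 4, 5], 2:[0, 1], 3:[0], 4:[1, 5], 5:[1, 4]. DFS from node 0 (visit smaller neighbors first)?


DFS stack-based: start with [0]
Visit order: [0, 1, 2, 4, 5, 3]


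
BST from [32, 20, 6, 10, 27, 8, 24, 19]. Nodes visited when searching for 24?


BST root = 32
Search for 24: compare at each node
Path: [32, 20, 27, 24]


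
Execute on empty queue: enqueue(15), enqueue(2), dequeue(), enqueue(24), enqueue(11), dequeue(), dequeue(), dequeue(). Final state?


enqueue(15) -> [15]
enqueue(2) -> [15, 2]
dequeue() returns 15 -> [2]
enqueue(24) -> [2, 24]
enqueue(11) -> [2, 24, 11]
dequeue() returns 2 -> [24, 11]
dequeue() returns 24 -> [11]
dequeue() returns 11 -> []
Final queue (front to back): []


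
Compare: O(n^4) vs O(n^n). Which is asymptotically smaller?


quartic grows slower than n^n
O(n^4) is asymptotically smaller; O(n^n) grows faster


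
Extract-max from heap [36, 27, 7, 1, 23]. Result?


Max = 36
Replace root with last, heapify down
Resulting heap: [27, 23, 7, 1]


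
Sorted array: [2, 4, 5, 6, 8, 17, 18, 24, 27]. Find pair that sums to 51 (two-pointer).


Two pointers: lo=0, hi=8
Found pair: (24, 27) summing to 51


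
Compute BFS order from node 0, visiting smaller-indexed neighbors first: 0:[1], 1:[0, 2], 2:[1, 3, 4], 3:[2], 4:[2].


BFS queue: start with [0]
Visit order: [0, 1, 2, 3, 4]


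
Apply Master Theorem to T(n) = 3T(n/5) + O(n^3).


a=3, b=5, c=3. log_5(3)=0.683 < c=3. Case 3: O(n^c) = O(n^3)
Complexity: O(n^3)


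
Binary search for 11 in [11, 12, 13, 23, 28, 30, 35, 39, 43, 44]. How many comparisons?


Search for 11:
[0,9] mid=4 arr[4]=28
[0,3] mid=1 arr[1]=12
[0,0] mid=0 arr[0]=11
Total: 3 comparisons


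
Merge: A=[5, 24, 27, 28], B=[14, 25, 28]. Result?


Compare heads, take smaller each step.
Merged: [5, 14, 24, 25, 27, 28, 28]


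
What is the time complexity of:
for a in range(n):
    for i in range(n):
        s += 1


Per nesting level: O(n) * O(n) = O(n^2)
Complexity: O(n^2)


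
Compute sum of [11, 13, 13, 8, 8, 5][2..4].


Prefix sums: [0, 11, 24, 37, 45, 53, 58]
Sum[2..4] = prefix[5] - prefix[2] = 53 - 24 = 29


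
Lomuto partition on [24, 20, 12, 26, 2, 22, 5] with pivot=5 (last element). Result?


Elements <= 5 go left of pivot.
Result: [2, 5, 12, 26, 24, 22, 20], pivot at index 1


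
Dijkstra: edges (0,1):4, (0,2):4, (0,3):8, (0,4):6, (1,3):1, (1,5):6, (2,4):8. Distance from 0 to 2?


Dijkstra from 0:
Distances: {0: 0, 1: 4, 2: 4, 3: 5, 4: 6, 5: 10}
Shortest distance to 2 = 4, path = [0, 2]


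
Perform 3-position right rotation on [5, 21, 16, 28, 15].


Right rotate by 3: [16, 28, 15, 5, 21]


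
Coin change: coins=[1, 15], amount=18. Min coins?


dp[0]=0; dp[i]=1+min(dp[i-c] for c in coins)
...dp[13]=13, dp[14]=14, dp[15]=1, dp[16]=2, dp[17]=3, dp[18]=4
Minimum coins for 18 = 4


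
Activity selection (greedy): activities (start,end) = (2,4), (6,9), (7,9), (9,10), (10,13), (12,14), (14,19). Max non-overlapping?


Greedy: pick earliest-ending, then skip overlaps.
Selected (5 activities): [(2, 4), (6, 9), (9, 10), (10, 13), (14, 19)]


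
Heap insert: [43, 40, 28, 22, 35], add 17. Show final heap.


Append 17: [43, 40, 28, 22, 35, 17]
Bubble up: no swaps needed
Result: [43, 40, 28, 22, 35, 17]


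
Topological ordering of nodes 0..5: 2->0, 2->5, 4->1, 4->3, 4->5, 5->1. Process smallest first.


Kahn's algorithm, process smallest node first
Order: [2, 0, 4, 3, 5, 1]


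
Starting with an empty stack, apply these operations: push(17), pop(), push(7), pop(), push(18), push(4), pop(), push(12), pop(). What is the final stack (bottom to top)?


push(17) -> [17]
pop() returns 17 -> []
push(7) -> [7]
pop() returns 7 -> []
push(18) -> [18]
push(4) -> [18, 4]
pop() returns 4 -> [18]
push(12) -> [18, 12]
pop() returns 12 -> [18]
Final stack (bottom to top): [18]


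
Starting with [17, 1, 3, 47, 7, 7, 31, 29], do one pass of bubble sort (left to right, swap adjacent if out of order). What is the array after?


After one pass: [1, 3, 17, 7, 7, 31, 29, 47]


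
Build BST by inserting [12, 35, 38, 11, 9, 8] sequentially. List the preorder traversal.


Root = 12; build tree by BST insertion.
Preorder traversal: [12, 11, 9, 8, 35, 38]


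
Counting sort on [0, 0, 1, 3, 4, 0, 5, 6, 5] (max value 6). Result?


Count array: [3, 1, 0, 1, 1, 2, 1]
Reconstruct: [0, 0, 0, 1, 3, 4, 5, 5, 6]


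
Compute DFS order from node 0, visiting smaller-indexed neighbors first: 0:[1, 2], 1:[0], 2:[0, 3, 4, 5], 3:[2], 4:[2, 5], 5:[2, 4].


DFS stack-based: start with [0]
Visit order: [0, 1, 2, 3, 4, 5]


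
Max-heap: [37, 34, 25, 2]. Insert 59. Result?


Append 59: [37, 34, 25, 2, 59]
Bubble up: swap idx 4(59) with idx 1(34); swap idx 1(59) with idx 0(37)
Result: [59, 37, 25, 2, 34]


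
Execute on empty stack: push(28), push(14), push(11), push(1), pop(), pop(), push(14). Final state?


push(28) -> [28]
push(14) -> [28, 14]
push(11) -> [28, 14, 11]
push(1) -> [28, 14, 11, 1]
pop() returns 1 -> [28, 14, 11]
pop() returns 11 -> [28, 14]
push(14) -> [28, 14, 14]
Final stack (bottom to top): [28, 14, 14]


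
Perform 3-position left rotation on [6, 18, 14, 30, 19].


Left rotate by 3: [30, 19, 6, 18, 14]


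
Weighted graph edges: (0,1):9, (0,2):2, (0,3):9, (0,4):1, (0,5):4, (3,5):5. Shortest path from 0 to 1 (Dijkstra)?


Dijkstra from 0:
Distances: {0: 0, 1: 9, 2: 2, 3: 9, 4: 1, 5: 4}
Shortest distance to 1 = 9, path = [0, 1]
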